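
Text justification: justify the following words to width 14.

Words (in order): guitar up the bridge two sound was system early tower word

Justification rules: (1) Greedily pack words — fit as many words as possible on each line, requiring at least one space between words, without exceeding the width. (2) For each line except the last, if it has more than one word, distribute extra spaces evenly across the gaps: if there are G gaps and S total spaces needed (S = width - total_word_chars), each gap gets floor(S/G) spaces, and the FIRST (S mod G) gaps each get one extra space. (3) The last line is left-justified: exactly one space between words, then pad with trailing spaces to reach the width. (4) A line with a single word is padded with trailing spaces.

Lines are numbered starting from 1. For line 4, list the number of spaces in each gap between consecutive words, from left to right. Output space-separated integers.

Line 1: ['guitar', 'up', 'the'] (min_width=13, slack=1)
Line 2: ['bridge', 'two'] (min_width=10, slack=4)
Line 3: ['sound', 'was'] (min_width=9, slack=5)
Line 4: ['system', 'early'] (min_width=12, slack=2)
Line 5: ['tower', 'word'] (min_width=10, slack=4)

Answer: 3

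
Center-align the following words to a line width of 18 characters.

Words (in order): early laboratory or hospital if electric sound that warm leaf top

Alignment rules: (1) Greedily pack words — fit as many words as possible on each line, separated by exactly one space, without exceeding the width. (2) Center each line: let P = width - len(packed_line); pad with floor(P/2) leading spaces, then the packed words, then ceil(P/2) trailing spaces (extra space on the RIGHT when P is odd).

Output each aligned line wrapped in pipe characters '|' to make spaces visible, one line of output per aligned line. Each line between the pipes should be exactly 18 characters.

Answer: | early laboratory |
|  or hospital if  |
|  electric sound  |
|that warm leaf top|

Derivation:
Line 1: ['early', 'laboratory'] (min_width=16, slack=2)
Line 2: ['or', 'hospital', 'if'] (min_width=14, slack=4)
Line 3: ['electric', 'sound'] (min_width=14, slack=4)
Line 4: ['that', 'warm', 'leaf', 'top'] (min_width=18, slack=0)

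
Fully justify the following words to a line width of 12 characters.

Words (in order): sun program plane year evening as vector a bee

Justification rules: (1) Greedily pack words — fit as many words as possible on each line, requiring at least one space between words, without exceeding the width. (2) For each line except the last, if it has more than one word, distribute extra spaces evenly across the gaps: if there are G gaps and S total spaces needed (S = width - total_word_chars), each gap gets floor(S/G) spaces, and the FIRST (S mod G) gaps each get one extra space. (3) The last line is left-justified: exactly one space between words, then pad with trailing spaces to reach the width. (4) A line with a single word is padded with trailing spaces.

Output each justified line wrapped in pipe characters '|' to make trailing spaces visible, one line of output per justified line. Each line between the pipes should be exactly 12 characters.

Line 1: ['sun', 'program'] (min_width=11, slack=1)
Line 2: ['plane', 'year'] (min_width=10, slack=2)
Line 3: ['evening', 'as'] (min_width=10, slack=2)
Line 4: ['vector', 'a', 'bee'] (min_width=12, slack=0)

Answer: |sun  program|
|plane   year|
|evening   as|
|vector a bee|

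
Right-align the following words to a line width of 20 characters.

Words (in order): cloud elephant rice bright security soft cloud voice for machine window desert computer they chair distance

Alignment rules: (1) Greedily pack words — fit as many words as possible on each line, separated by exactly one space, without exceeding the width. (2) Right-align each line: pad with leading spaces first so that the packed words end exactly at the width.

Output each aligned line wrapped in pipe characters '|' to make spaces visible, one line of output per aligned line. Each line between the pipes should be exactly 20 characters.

Line 1: ['cloud', 'elephant', 'rice'] (min_width=19, slack=1)
Line 2: ['bright', 'security', 'soft'] (min_width=20, slack=0)
Line 3: ['cloud', 'voice', 'for'] (min_width=15, slack=5)
Line 4: ['machine', 'window'] (min_width=14, slack=6)
Line 5: ['desert', 'computer', 'they'] (min_width=20, slack=0)
Line 6: ['chair', 'distance'] (min_width=14, slack=6)

Answer: | cloud elephant rice|
|bright security soft|
|     cloud voice for|
|      machine window|
|desert computer they|
|      chair distance|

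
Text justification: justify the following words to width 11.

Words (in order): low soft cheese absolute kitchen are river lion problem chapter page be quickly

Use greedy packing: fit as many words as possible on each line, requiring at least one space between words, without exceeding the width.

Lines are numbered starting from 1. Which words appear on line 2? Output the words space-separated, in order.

Line 1: ['low', 'soft'] (min_width=8, slack=3)
Line 2: ['cheese'] (min_width=6, slack=5)
Line 3: ['absolute'] (min_width=8, slack=3)
Line 4: ['kitchen', 'are'] (min_width=11, slack=0)
Line 5: ['river', 'lion'] (min_width=10, slack=1)
Line 6: ['problem'] (min_width=7, slack=4)
Line 7: ['chapter'] (min_width=7, slack=4)
Line 8: ['page', 'be'] (min_width=7, slack=4)
Line 9: ['quickly'] (min_width=7, slack=4)

Answer: cheese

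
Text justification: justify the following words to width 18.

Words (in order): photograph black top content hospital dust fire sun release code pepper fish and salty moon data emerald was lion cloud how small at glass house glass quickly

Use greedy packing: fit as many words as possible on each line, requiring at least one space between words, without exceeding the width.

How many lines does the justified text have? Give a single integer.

Answer: 10

Derivation:
Line 1: ['photograph', 'black'] (min_width=16, slack=2)
Line 2: ['top', 'content'] (min_width=11, slack=7)
Line 3: ['hospital', 'dust', 'fire'] (min_width=18, slack=0)
Line 4: ['sun', 'release', 'code'] (min_width=16, slack=2)
Line 5: ['pepper', 'fish', 'and'] (min_width=15, slack=3)
Line 6: ['salty', 'moon', 'data'] (min_width=15, slack=3)
Line 7: ['emerald', 'was', 'lion'] (min_width=16, slack=2)
Line 8: ['cloud', 'how', 'small', 'at'] (min_width=18, slack=0)
Line 9: ['glass', 'house', 'glass'] (min_width=17, slack=1)
Line 10: ['quickly'] (min_width=7, slack=11)
Total lines: 10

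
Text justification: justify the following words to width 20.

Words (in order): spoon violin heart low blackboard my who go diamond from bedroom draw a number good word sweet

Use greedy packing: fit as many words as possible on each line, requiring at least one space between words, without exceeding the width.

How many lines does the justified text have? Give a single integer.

Answer: 6

Derivation:
Line 1: ['spoon', 'violin', 'heart'] (min_width=18, slack=2)
Line 2: ['low', 'blackboard', 'my'] (min_width=17, slack=3)
Line 3: ['who', 'go', 'diamond', 'from'] (min_width=19, slack=1)
Line 4: ['bedroom', 'draw', 'a'] (min_width=14, slack=6)
Line 5: ['number', 'good', 'word'] (min_width=16, slack=4)
Line 6: ['sweet'] (min_width=5, slack=15)
Total lines: 6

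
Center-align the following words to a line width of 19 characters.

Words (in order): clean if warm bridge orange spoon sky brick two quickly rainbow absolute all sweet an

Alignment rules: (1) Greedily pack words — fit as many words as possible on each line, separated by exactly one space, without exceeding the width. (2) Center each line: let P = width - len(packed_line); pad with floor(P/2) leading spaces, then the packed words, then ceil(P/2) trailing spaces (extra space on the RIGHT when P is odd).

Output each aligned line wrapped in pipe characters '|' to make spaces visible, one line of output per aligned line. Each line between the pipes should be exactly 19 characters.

Answer: |   clean if warm   |
|bridge orange spoon|
|   sky brick two   |
|  quickly rainbow  |
|absolute all sweet |
|        an         |

Derivation:
Line 1: ['clean', 'if', 'warm'] (min_width=13, slack=6)
Line 2: ['bridge', 'orange', 'spoon'] (min_width=19, slack=0)
Line 3: ['sky', 'brick', 'two'] (min_width=13, slack=6)
Line 4: ['quickly', 'rainbow'] (min_width=15, slack=4)
Line 5: ['absolute', 'all', 'sweet'] (min_width=18, slack=1)
Line 6: ['an'] (min_width=2, slack=17)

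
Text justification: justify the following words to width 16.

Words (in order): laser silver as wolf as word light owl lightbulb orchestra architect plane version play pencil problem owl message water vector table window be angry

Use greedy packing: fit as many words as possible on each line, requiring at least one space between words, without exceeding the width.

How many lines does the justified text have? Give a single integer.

Line 1: ['laser', 'silver', 'as'] (min_width=15, slack=1)
Line 2: ['wolf', 'as', 'word'] (min_width=12, slack=4)
Line 3: ['light', 'owl'] (min_width=9, slack=7)
Line 4: ['lightbulb'] (min_width=9, slack=7)
Line 5: ['orchestra'] (min_width=9, slack=7)
Line 6: ['architect', 'plane'] (min_width=15, slack=1)
Line 7: ['version', 'play'] (min_width=12, slack=4)
Line 8: ['pencil', 'problem'] (min_width=14, slack=2)
Line 9: ['owl', 'message'] (min_width=11, slack=5)
Line 10: ['water', 'vector'] (min_width=12, slack=4)
Line 11: ['table', 'window', 'be'] (min_width=15, slack=1)
Line 12: ['angry'] (min_width=5, slack=11)
Total lines: 12

Answer: 12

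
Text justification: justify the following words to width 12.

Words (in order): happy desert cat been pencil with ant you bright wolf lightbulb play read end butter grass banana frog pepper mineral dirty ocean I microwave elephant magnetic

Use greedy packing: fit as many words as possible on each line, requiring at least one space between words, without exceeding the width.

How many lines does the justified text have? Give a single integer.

Answer: 15

Derivation:
Line 1: ['happy', 'desert'] (min_width=12, slack=0)
Line 2: ['cat', 'been'] (min_width=8, slack=4)
Line 3: ['pencil', 'with'] (min_width=11, slack=1)
Line 4: ['ant', 'you'] (min_width=7, slack=5)
Line 5: ['bright', 'wolf'] (min_width=11, slack=1)
Line 6: ['lightbulb'] (min_width=9, slack=3)
Line 7: ['play', 'read'] (min_width=9, slack=3)
Line 8: ['end', 'butter'] (min_width=10, slack=2)
Line 9: ['grass', 'banana'] (min_width=12, slack=0)
Line 10: ['frog', 'pepper'] (min_width=11, slack=1)
Line 11: ['mineral'] (min_width=7, slack=5)
Line 12: ['dirty', 'ocean'] (min_width=11, slack=1)
Line 13: ['I', 'microwave'] (min_width=11, slack=1)
Line 14: ['elephant'] (min_width=8, slack=4)
Line 15: ['magnetic'] (min_width=8, slack=4)
Total lines: 15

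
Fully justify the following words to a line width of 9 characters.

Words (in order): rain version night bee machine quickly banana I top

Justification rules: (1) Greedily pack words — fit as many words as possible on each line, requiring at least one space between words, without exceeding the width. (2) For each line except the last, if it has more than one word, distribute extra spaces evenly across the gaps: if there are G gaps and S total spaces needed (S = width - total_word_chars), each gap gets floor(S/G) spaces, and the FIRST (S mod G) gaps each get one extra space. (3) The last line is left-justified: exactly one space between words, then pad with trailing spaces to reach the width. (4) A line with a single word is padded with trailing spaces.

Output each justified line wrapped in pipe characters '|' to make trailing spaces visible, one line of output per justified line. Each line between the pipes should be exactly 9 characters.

Answer: |rain     |
|version  |
|night bee|
|machine  |
|quickly  |
|banana  I|
|top      |

Derivation:
Line 1: ['rain'] (min_width=4, slack=5)
Line 2: ['version'] (min_width=7, slack=2)
Line 3: ['night', 'bee'] (min_width=9, slack=0)
Line 4: ['machine'] (min_width=7, slack=2)
Line 5: ['quickly'] (min_width=7, slack=2)
Line 6: ['banana', 'I'] (min_width=8, slack=1)
Line 7: ['top'] (min_width=3, slack=6)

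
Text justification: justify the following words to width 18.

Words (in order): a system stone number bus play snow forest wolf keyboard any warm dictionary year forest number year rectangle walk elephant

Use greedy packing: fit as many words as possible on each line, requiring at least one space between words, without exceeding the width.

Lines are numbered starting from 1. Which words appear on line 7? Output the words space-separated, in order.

Line 1: ['a', 'system', 'stone'] (min_width=14, slack=4)
Line 2: ['number', 'bus', 'play'] (min_width=15, slack=3)
Line 3: ['snow', 'forest', 'wolf'] (min_width=16, slack=2)
Line 4: ['keyboard', 'any', 'warm'] (min_width=17, slack=1)
Line 5: ['dictionary', 'year'] (min_width=15, slack=3)
Line 6: ['forest', 'number', 'year'] (min_width=18, slack=0)
Line 7: ['rectangle', 'walk'] (min_width=14, slack=4)
Line 8: ['elephant'] (min_width=8, slack=10)

Answer: rectangle walk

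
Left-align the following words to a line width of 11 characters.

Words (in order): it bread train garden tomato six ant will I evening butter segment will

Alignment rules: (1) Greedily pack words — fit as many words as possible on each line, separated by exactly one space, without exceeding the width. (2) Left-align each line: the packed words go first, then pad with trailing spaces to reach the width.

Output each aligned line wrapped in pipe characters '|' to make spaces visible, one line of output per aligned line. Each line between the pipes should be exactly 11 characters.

Line 1: ['it', 'bread'] (min_width=8, slack=3)
Line 2: ['train'] (min_width=5, slack=6)
Line 3: ['garden'] (min_width=6, slack=5)
Line 4: ['tomato', 'six'] (min_width=10, slack=1)
Line 5: ['ant', 'will', 'I'] (min_width=10, slack=1)
Line 6: ['evening'] (min_width=7, slack=4)
Line 7: ['butter'] (min_width=6, slack=5)
Line 8: ['segment'] (min_width=7, slack=4)
Line 9: ['will'] (min_width=4, slack=7)

Answer: |it bread   |
|train      |
|garden     |
|tomato six |
|ant will I |
|evening    |
|butter     |
|segment    |
|will       |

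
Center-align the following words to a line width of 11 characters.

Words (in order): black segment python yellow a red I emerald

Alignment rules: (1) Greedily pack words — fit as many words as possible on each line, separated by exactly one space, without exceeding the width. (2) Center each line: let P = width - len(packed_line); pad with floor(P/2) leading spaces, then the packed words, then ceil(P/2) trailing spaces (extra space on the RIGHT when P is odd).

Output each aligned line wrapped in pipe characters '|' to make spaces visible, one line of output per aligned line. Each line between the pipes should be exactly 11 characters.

Answer: |   black   |
|  segment  |
|  python   |
| yellow a  |
|   red I   |
|  emerald  |

Derivation:
Line 1: ['black'] (min_width=5, slack=6)
Line 2: ['segment'] (min_width=7, slack=4)
Line 3: ['python'] (min_width=6, slack=5)
Line 4: ['yellow', 'a'] (min_width=8, slack=3)
Line 5: ['red', 'I'] (min_width=5, slack=6)
Line 6: ['emerald'] (min_width=7, slack=4)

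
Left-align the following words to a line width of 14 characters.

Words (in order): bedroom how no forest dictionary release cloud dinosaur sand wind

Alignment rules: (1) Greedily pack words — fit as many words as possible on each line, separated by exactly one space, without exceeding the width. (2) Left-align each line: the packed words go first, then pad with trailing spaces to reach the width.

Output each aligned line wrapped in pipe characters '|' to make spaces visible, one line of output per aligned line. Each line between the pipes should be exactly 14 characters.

Line 1: ['bedroom', 'how', 'no'] (min_width=14, slack=0)
Line 2: ['forest'] (min_width=6, slack=8)
Line 3: ['dictionary'] (min_width=10, slack=4)
Line 4: ['release', 'cloud'] (min_width=13, slack=1)
Line 5: ['dinosaur', 'sand'] (min_width=13, slack=1)
Line 6: ['wind'] (min_width=4, slack=10)

Answer: |bedroom how no|
|forest        |
|dictionary    |
|release cloud |
|dinosaur sand |
|wind          |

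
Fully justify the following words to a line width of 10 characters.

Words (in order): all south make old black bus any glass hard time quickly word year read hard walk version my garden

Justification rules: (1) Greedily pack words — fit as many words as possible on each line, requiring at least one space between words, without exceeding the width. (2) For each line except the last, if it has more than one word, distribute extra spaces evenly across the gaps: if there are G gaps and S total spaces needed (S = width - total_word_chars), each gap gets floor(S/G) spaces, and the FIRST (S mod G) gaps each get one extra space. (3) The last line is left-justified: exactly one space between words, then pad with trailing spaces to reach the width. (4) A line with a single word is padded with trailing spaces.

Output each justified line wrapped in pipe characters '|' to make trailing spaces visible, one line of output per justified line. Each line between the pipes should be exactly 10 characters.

Line 1: ['all', 'south'] (min_width=9, slack=1)
Line 2: ['make', 'old'] (min_width=8, slack=2)
Line 3: ['black', 'bus'] (min_width=9, slack=1)
Line 4: ['any', 'glass'] (min_width=9, slack=1)
Line 5: ['hard', 'time'] (min_width=9, slack=1)
Line 6: ['quickly'] (min_width=7, slack=3)
Line 7: ['word', 'year'] (min_width=9, slack=1)
Line 8: ['read', 'hard'] (min_width=9, slack=1)
Line 9: ['walk'] (min_width=4, slack=6)
Line 10: ['version', 'my'] (min_width=10, slack=0)
Line 11: ['garden'] (min_width=6, slack=4)

Answer: |all  south|
|make   old|
|black  bus|
|any  glass|
|hard  time|
|quickly   |
|word  year|
|read  hard|
|walk      |
|version my|
|garden    |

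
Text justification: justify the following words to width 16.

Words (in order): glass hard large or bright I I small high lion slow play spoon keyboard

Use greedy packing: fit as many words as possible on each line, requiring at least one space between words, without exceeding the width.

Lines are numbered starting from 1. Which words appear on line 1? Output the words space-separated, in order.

Answer: glass hard large

Derivation:
Line 1: ['glass', 'hard', 'large'] (min_width=16, slack=0)
Line 2: ['or', 'bright', 'I', 'I'] (min_width=13, slack=3)
Line 3: ['small', 'high', 'lion'] (min_width=15, slack=1)
Line 4: ['slow', 'play', 'spoon'] (min_width=15, slack=1)
Line 5: ['keyboard'] (min_width=8, slack=8)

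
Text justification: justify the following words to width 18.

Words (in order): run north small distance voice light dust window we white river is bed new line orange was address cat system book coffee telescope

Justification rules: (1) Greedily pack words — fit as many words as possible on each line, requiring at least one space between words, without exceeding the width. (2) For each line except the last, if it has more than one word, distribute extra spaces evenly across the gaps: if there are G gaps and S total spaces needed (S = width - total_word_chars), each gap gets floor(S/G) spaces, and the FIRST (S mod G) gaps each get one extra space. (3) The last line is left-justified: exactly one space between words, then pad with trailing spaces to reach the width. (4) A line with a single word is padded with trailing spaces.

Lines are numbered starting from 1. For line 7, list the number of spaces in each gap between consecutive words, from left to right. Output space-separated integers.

Answer: 3 2

Derivation:
Line 1: ['run', 'north', 'small'] (min_width=15, slack=3)
Line 2: ['distance', 'voice'] (min_width=14, slack=4)
Line 3: ['light', 'dust', 'window'] (min_width=17, slack=1)
Line 4: ['we', 'white', 'river', 'is'] (min_width=17, slack=1)
Line 5: ['bed', 'new', 'line'] (min_width=12, slack=6)
Line 6: ['orange', 'was', 'address'] (min_width=18, slack=0)
Line 7: ['cat', 'system', 'book'] (min_width=15, slack=3)
Line 8: ['coffee', 'telescope'] (min_width=16, slack=2)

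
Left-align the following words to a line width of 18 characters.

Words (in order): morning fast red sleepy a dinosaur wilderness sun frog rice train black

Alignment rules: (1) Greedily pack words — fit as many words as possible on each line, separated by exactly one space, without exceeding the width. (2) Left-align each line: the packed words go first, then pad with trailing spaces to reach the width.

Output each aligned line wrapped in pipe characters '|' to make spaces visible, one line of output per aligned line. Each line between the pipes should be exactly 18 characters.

Line 1: ['morning', 'fast', 'red'] (min_width=16, slack=2)
Line 2: ['sleepy', 'a', 'dinosaur'] (min_width=17, slack=1)
Line 3: ['wilderness', 'sun'] (min_width=14, slack=4)
Line 4: ['frog', 'rice', 'train'] (min_width=15, slack=3)
Line 5: ['black'] (min_width=5, slack=13)

Answer: |morning fast red  |
|sleepy a dinosaur |
|wilderness sun    |
|frog rice train   |
|black             |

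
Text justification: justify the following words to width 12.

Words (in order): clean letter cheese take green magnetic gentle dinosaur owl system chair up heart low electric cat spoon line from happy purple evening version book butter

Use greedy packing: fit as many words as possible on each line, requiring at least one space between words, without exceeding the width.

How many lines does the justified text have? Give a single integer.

Line 1: ['clean', 'letter'] (min_width=12, slack=0)
Line 2: ['cheese', 'take'] (min_width=11, slack=1)
Line 3: ['green'] (min_width=5, slack=7)
Line 4: ['magnetic'] (min_width=8, slack=4)
Line 5: ['gentle'] (min_width=6, slack=6)
Line 6: ['dinosaur', 'owl'] (min_width=12, slack=0)
Line 7: ['system', 'chair'] (min_width=12, slack=0)
Line 8: ['up', 'heart', 'low'] (min_width=12, slack=0)
Line 9: ['electric', 'cat'] (min_width=12, slack=0)
Line 10: ['spoon', 'line'] (min_width=10, slack=2)
Line 11: ['from', 'happy'] (min_width=10, slack=2)
Line 12: ['purple'] (min_width=6, slack=6)
Line 13: ['evening'] (min_width=7, slack=5)
Line 14: ['version', 'book'] (min_width=12, slack=0)
Line 15: ['butter'] (min_width=6, slack=6)
Total lines: 15

Answer: 15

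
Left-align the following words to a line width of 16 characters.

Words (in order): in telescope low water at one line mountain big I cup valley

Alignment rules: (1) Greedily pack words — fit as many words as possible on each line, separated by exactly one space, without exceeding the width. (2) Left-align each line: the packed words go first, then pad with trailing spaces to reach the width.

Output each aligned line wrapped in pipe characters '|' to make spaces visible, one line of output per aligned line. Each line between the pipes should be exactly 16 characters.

Answer: |in telescope low|
|water at one    |
|line mountain   |
|big I cup valley|

Derivation:
Line 1: ['in', 'telescope', 'low'] (min_width=16, slack=0)
Line 2: ['water', 'at', 'one'] (min_width=12, slack=4)
Line 3: ['line', 'mountain'] (min_width=13, slack=3)
Line 4: ['big', 'I', 'cup', 'valley'] (min_width=16, slack=0)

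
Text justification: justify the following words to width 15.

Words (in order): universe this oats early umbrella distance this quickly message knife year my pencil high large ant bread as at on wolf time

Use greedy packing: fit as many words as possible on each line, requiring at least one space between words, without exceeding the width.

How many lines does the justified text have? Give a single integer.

Answer: 10

Derivation:
Line 1: ['universe', 'this'] (min_width=13, slack=2)
Line 2: ['oats', 'early'] (min_width=10, slack=5)
Line 3: ['umbrella'] (min_width=8, slack=7)
Line 4: ['distance', 'this'] (min_width=13, slack=2)
Line 5: ['quickly', 'message'] (min_width=15, slack=0)
Line 6: ['knife', 'year', 'my'] (min_width=13, slack=2)
Line 7: ['pencil', 'high'] (min_width=11, slack=4)
Line 8: ['large', 'ant', 'bread'] (min_width=15, slack=0)
Line 9: ['as', 'at', 'on', 'wolf'] (min_width=13, slack=2)
Line 10: ['time'] (min_width=4, slack=11)
Total lines: 10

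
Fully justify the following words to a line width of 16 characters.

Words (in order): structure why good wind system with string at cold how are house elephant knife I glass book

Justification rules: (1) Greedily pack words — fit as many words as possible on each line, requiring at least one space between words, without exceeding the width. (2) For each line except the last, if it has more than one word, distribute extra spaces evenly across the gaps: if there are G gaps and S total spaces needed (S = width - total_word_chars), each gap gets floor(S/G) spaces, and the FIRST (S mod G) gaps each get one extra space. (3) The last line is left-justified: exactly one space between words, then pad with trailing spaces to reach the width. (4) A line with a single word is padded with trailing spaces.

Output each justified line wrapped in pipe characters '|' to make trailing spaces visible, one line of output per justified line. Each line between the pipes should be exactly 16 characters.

Answer: |structure    why|
|good wind system|
|with  string  at|
|cold   how   are|
|house   elephant|
|knife   I  glass|
|book            |

Derivation:
Line 1: ['structure', 'why'] (min_width=13, slack=3)
Line 2: ['good', 'wind', 'system'] (min_width=16, slack=0)
Line 3: ['with', 'string', 'at'] (min_width=14, slack=2)
Line 4: ['cold', 'how', 'are'] (min_width=12, slack=4)
Line 5: ['house', 'elephant'] (min_width=14, slack=2)
Line 6: ['knife', 'I', 'glass'] (min_width=13, slack=3)
Line 7: ['book'] (min_width=4, slack=12)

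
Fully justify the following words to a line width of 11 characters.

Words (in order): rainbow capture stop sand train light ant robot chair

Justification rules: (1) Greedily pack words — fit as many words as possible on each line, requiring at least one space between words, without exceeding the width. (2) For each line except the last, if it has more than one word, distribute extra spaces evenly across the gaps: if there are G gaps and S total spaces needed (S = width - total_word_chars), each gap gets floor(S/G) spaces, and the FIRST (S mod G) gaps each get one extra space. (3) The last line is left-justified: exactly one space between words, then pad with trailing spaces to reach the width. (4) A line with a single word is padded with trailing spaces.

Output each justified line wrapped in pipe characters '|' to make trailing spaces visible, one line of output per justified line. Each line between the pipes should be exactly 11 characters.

Line 1: ['rainbow'] (min_width=7, slack=4)
Line 2: ['capture'] (min_width=7, slack=4)
Line 3: ['stop', 'sand'] (min_width=9, slack=2)
Line 4: ['train', 'light'] (min_width=11, slack=0)
Line 5: ['ant', 'robot'] (min_width=9, slack=2)
Line 6: ['chair'] (min_width=5, slack=6)

Answer: |rainbow    |
|capture    |
|stop   sand|
|train light|
|ant   robot|
|chair      |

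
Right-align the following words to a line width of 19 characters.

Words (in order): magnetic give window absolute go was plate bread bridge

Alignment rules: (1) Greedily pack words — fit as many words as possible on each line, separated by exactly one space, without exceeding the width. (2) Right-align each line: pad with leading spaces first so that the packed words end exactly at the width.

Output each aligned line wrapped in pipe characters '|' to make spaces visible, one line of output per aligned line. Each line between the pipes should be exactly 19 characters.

Line 1: ['magnetic', 'give'] (min_width=13, slack=6)
Line 2: ['window', 'absolute', 'go'] (min_width=18, slack=1)
Line 3: ['was', 'plate', 'bread'] (min_width=15, slack=4)
Line 4: ['bridge'] (min_width=6, slack=13)

Answer: |      magnetic give|
| window absolute go|
|    was plate bread|
|             bridge|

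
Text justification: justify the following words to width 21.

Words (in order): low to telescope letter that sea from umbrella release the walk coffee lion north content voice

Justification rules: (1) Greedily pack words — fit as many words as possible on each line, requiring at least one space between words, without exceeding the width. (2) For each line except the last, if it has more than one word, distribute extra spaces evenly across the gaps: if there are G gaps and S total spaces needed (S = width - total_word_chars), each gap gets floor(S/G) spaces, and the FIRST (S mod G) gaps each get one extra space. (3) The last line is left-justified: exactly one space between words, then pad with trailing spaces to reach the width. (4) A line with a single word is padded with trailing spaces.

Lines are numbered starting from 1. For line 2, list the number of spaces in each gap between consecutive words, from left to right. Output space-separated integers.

Line 1: ['low', 'to', 'telescope'] (min_width=16, slack=5)
Line 2: ['letter', 'that', 'sea', 'from'] (min_width=20, slack=1)
Line 3: ['umbrella', 'release', 'the'] (min_width=20, slack=1)
Line 4: ['walk', 'coffee', 'lion'] (min_width=16, slack=5)
Line 5: ['north', 'content', 'voice'] (min_width=19, slack=2)

Answer: 2 1 1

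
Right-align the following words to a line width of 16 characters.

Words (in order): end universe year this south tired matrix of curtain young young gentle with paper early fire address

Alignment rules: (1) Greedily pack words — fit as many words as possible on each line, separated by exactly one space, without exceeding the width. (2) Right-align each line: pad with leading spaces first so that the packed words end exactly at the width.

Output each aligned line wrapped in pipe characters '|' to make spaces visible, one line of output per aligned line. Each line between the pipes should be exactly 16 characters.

Answer: |    end universe|
| year this south|
| tired matrix of|
|   curtain young|
|    young gentle|
|with paper early|
|    fire address|

Derivation:
Line 1: ['end', 'universe'] (min_width=12, slack=4)
Line 2: ['year', 'this', 'south'] (min_width=15, slack=1)
Line 3: ['tired', 'matrix', 'of'] (min_width=15, slack=1)
Line 4: ['curtain', 'young'] (min_width=13, slack=3)
Line 5: ['young', 'gentle'] (min_width=12, slack=4)
Line 6: ['with', 'paper', 'early'] (min_width=16, slack=0)
Line 7: ['fire', 'address'] (min_width=12, slack=4)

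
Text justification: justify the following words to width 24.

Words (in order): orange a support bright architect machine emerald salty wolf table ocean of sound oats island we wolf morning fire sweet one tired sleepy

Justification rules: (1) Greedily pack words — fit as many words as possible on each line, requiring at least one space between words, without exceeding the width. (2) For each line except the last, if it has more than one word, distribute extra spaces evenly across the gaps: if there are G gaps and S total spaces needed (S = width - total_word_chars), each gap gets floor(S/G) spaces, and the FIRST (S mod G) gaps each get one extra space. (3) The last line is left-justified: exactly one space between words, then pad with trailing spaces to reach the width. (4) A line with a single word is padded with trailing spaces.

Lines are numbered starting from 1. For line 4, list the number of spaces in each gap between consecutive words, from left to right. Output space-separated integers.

Answer: 3 3 2

Derivation:
Line 1: ['orange', 'a', 'support', 'bright'] (min_width=23, slack=1)
Line 2: ['architect', 'machine'] (min_width=17, slack=7)
Line 3: ['emerald', 'salty', 'wolf', 'table'] (min_width=24, slack=0)
Line 4: ['ocean', 'of', 'sound', 'oats'] (min_width=19, slack=5)
Line 5: ['island', 'we', 'wolf', 'morning'] (min_width=22, slack=2)
Line 6: ['fire', 'sweet', 'one', 'tired'] (min_width=20, slack=4)
Line 7: ['sleepy'] (min_width=6, slack=18)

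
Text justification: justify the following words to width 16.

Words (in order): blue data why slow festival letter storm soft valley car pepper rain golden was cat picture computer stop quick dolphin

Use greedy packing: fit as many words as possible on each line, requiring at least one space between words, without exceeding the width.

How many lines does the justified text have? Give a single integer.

Line 1: ['blue', 'data', 'why'] (min_width=13, slack=3)
Line 2: ['slow', 'festival'] (min_width=13, slack=3)
Line 3: ['letter', 'storm'] (min_width=12, slack=4)
Line 4: ['soft', 'valley', 'car'] (min_width=15, slack=1)
Line 5: ['pepper', 'rain'] (min_width=11, slack=5)
Line 6: ['golden', 'was', 'cat'] (min_width=14, slack=2)
Line 7: ['picture', 'computer'] (min_width=16, slack=0)
Line 8: ['stop', 'quick'] (min_width=10, slack=6)
Line 9: ['dolphin'] (min_width=7, slack=9)
Total lines: 9

Answer: 9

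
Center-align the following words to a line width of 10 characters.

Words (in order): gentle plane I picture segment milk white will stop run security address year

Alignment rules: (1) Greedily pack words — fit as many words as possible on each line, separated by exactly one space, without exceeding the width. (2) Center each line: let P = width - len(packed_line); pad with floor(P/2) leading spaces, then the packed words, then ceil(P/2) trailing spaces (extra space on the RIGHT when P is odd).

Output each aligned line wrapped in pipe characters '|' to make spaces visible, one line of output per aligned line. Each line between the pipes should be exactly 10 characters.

Line 1: ['gentle'] (min_width=6, slack=4)
Line 2: ['plane', 'I'] (min_width=7, slack=3)
Line 3: ['picture'] (min_width=7, slack=3)
Line 4: ['segment'] (min_width=7, slack=3)
Line 5: ['milk', 'white'] (min_width=10, slack=0)
Line 6: ['will', 'stop'] (min_width=9, slack=1)
Line 7: ['run'] (min_width=3, slack=7)
Line 8: ['security'] (min_width=8, slack=2)
Line 9: ['address'] (min_width=7, slack=3)
Line 10: ['year'] (min_width=4, slack=6)

Answer: |  gentle  |
| plane I  |
| picture  |
| segment  |
|milk white|
|will stop |
|   run    |
| security |
| address  |
|   year   |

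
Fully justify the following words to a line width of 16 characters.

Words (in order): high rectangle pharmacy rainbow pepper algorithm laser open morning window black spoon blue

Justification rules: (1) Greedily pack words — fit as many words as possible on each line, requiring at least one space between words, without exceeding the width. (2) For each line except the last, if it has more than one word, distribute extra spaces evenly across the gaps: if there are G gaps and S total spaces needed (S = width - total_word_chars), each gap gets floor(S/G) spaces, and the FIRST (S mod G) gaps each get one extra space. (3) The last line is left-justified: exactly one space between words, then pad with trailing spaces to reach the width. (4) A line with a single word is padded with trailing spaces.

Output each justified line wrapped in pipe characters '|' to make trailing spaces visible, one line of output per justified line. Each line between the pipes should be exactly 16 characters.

Line 1: ['high', 'rectangle'] (min_width=14, slack=2)
Line 2: ['pharmacy', 'rainbow'] (min_width=16, slack=0)
Line 3: ['pepper', 'algorithm'] (min_width=16, slack=0)
Line 4: ['laser', 'open'] (min_width=10, slack=6)
Line 5: ['morning', 'window'] (min_width=14, slack=2)
Line 6: ['black', 'spoon', 'blue'] (min_width=16, slack=0)

Answer: |high   rectangle|
|pharmacy rainbow|
|pepper algorithm|
|laser       open|
|morning   window|
|black spoon blue|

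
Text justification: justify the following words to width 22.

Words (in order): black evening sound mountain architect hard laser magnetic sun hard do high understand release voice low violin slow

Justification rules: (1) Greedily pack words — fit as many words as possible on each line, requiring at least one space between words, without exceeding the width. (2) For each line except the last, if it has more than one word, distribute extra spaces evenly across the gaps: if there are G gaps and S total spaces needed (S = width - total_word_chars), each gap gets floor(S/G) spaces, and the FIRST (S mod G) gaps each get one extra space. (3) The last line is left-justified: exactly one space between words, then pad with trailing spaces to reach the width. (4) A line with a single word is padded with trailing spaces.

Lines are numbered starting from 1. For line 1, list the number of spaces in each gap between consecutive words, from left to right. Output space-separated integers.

Answer: 3 2

Derivation:
Line 1: ['black', 'evening', 'sound'] (min_width=19, slack=3)
Line 2: ['mountain', 'architect'] (min_width=18, slack=4)
Line 3: ['hard', 'laser', 'magnetic'] (min_width=19, slack=3)
Line 4: ['sun', 'hard', 'do', 'high'] (min_width=16, slack=6)
Line 5: ['understand', 'release'] (min_width=18, slack=4)
Line 6: ['voice', 'low', 'violin', 'slow'] (min_width=21, slack=1)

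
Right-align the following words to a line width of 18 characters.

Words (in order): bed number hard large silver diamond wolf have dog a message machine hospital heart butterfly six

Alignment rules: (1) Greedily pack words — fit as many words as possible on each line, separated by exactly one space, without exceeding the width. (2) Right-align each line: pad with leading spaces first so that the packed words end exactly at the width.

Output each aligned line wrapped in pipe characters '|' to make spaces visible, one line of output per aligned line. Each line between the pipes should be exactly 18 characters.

Answer: |   bed number hard|
|      large silver|
| diamond wolf have|
|     dog a message|
|  machine hospital|
|   heart butterfly|
|               six|

Derivation:
Line 1: ['bed', 'number', 'hard'] (min_width=15, slack=3)
Line 2: ['large', 'silver'] (min_width=12, slack=6)
Line 3: ['diamond', 'wolf', 'have'] (min_width=17, slack=1)
Line 4: ['dog', 'a', 'message'] (min_width=13, slack=5)
Line 5: ['machine', 'hospital'] (min_width=16, slack=2)
Line 6: ['heart', 'butterfly'] (min_width=15, slack=3)
Line 7: ['six'] (min_width=3, slack=15)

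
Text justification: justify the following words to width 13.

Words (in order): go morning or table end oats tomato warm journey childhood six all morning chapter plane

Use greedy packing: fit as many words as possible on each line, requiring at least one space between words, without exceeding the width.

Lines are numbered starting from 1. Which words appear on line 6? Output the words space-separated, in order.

Line 1: ['go', 'morning', 'or'] (min_width=13, slack=0)
Line 2: ['table', 'end'] (min_width=9, slack=4)
Line 3: ['oats', 'tomato'] (min_width=11, slack=2)
Line 4: ['warm', 'journey'] (min_width=12, slack=1)
Line 5: ['childhood', 'six'] (min_width=13, slack=0)
Line 6: ['all', 'morning'] (min_width=11, slack=2)
Line 7: ['chapter', 'plane'] (min_width=13, slack=0)

Answer: all morning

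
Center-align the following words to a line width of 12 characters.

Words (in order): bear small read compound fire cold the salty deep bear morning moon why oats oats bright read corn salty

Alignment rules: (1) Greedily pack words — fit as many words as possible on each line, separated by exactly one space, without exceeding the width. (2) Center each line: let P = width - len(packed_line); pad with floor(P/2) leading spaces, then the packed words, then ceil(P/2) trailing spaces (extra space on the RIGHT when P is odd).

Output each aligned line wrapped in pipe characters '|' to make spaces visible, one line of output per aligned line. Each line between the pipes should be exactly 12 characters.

Line 1: ['bear', 'small'] (min_width=10, slack=2)
Line 2: ['read'] (min_width=4, slack=8)
Line 3: ['compound'] (min_width=8, slack=4)
Line 4: ['fire', 'cold'] (min_width=9, slack=3)
Line 5: ['the', 'salty'] (min_width=9, slack=3)
Line 6: ['deep', 'bear'] (min_width=9, slack=3)
Line 7: ['morning', 'moon'] (min_width=12, slack=0)
Line 8: ['why', 'oats'] (min_width=8, slack=4)
Line 9: ['oats', 'bright'] (min_width=11, slack=1)
Line 10: ['read', 'corn'] (min_width=9, slack=3)
Line 11: ['salty'] (min_width=5, slack=7)

Answer: | bear small |
|    read    |
|  compound  |
| fire cold  |
| the salty  |
| deep bear  |
|morning moon|
|  why oats  |
|oats bright |
| read corn  |
|   salty    |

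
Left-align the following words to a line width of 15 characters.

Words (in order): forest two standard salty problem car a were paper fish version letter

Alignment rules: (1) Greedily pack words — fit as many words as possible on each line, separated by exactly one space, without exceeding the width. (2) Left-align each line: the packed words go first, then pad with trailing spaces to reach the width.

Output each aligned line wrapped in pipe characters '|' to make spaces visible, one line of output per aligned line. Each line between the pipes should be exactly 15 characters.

Line 1: ['forest', 'two'] (min_width=10, slack=5)
Line 2: ['standard', 'salty'] (min_width=14, slack=1)
Line 3: ['problem', 'car', 'a'] (min_width=13, slack=2)
Line 4: ['were', 'paper', 'fish'] (min_width=15, slack=0)
Line 5: ['version', 'letter'] (min_width=14, slack=1)

Answer: |forest two     |
|standard salty |
|problem car a  |
|were paper fish|
|version letter |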